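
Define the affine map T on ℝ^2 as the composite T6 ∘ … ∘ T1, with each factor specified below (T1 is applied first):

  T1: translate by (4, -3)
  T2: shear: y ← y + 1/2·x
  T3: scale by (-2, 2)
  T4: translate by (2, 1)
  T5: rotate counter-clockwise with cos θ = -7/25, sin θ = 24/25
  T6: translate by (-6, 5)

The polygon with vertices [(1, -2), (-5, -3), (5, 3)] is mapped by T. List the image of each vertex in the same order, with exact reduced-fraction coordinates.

T1 translate by (4, -3): (1, -2) → (5, -5); (-5, -3) → (-1, -6); (5, 3) → (9, 0)
T2 shear: y ← y + 1/2·x: (5, -5) → (5, -5/2); (-1, -6) → (-1, -13/2); (9, 0) → (9, 9/2)
T3 scale by (-2, 2): (5, -5/2) → (-10, -5); (-1, -13/2) → (2, -13); (9, 9/2) → (-18, 9)
T4 translate by (2, 1): (-10, -5) → (-8, -4); (2, -13) → (4, -12); (-18, 9) → (-16, 10)
T5 rotate counter-clockwise with cos θ = -7/25, sin θ = 24/25: (-8, -4) → (152/25, -164/25); (4, -12) → (52/5, 36/5); (-16, 10) → (-128/25, -454/25)
T6 translate by (-6, 5): (152/25, -164/25) → (2/25, -39/25); (52/5, 36/5) → (22/5, 61/5); (-128/25, -454/25) → (-278/25, -329/25)

image vertices: (2/25, -39/25), (22/5, 61/5), (-278/25, -329/25)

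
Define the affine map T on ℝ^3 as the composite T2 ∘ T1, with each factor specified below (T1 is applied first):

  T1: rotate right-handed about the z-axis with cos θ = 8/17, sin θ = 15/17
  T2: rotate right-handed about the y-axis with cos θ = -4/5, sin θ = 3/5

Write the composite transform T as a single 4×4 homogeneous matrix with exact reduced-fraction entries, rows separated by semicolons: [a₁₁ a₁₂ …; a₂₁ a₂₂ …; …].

T = [-32/85 12/17 3/5 0; 15/17 8/17 0 0; -24/85 9/17 -4/5 0; 0 0 0 1]

T1 = [8/17 -15/17 0 0; 15/17 8/17 0 0; 0 0 1 0; 0 0 0 1]
T2·T1 = [-32/85 12/17 3/5 0; 15/17 8/17 0 0; -24/85 9/17 -4/5 0; 0 0 0 1]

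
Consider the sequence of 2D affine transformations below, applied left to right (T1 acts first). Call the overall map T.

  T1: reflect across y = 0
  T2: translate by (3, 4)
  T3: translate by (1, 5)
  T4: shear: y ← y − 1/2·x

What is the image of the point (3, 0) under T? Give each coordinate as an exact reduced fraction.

T1 reflect across y = 0: (3, 0) → (3, 0)
T2 translate by (3, 4): (3, 0) → (6, 4)
T3 translate by (1, 5): (6, 4) → (7, 9)
T4 shear: y ← y − 1/2·x: (7, 9) → (7, 11/2)

T(p) = (7, 11/2)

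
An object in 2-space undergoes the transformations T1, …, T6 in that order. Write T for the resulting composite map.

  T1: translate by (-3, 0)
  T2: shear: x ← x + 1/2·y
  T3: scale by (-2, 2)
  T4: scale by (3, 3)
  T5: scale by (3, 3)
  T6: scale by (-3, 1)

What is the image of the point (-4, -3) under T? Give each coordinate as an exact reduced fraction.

T1 translate by (-3, 0): (-4, -3) → (-7, -3)
T2 shear: x ← x + 1/2·y: (-7, -3) → (-17/2, -3)
T3 scale by (-2, 2): (-17/2, -3) → (17, -6)
T4 scale by (3, 3): (17, -6) → (51, -18)
T5 scale by (3, 3): (51, -18) → (153, -54)
T6 scale by (-3, 1): (153, -54) → (-459, -54)

T(p) = (-459, -54)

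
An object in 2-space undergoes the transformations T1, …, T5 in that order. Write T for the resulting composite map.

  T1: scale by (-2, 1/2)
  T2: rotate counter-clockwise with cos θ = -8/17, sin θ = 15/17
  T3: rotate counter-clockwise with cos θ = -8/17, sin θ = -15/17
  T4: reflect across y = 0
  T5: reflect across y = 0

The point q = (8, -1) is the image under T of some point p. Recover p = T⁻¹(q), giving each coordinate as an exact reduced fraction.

T1 = [-2 0 0; 0 1/2 0; 0 0 1]
T2·T1 = [16/17 -15/34 0; -30/17 -4/17 0; 0 0 1]
T3·…·T1 = [-2 0 0; 0 1/2 0; 0 0 1]
T4·…·T1 = [-2 0 0; 0 -1/2 0; 0 0 1]
T5·…·T1 = [-2 0 0; 0 1/2 0; 0 0 1]
det M = -1; M⁻¹ = [-1/2 0 0; 0 2 0; 0 0 1]
M⁻¹ · (8, -1)ᵀ = (-4, -2)ᵀ

p = (-4, -2)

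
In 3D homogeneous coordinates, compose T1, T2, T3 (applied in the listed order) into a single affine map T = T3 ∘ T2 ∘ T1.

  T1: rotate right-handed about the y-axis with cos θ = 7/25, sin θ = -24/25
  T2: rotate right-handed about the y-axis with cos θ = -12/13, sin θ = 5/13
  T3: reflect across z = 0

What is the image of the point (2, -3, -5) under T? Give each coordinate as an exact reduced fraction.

T1 rotate right-handed about the y-axis with cos θ = 7/25, sin θ = -24/25: (2, -3, -5) → (134/25, -3, 13/25)
T2 rotate right-handed about the y-axis with cos θ = -12/13, sin θ = 5/13: (134/25, -3, 13/25) → (-1543/325, -3, -826/325)
T3 reflect across z = 0: (-1543/325, -3, -826/325) → (-1543/325, -3, 826/325)

T(p) = (-1543/325, -3, 826/325)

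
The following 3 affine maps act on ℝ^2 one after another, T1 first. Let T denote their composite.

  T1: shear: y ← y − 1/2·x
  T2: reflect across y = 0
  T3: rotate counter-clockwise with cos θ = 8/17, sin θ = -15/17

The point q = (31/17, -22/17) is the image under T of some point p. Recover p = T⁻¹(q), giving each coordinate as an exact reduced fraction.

p = (2, 0)

T1 = [1 0 0; -1/2 1 0; 0 0 1]
T2·T1 = [1 0 0; 1/2 -1 0; 0 0 1]
T3·…·T1 = [31/34 -15/17 0; -11/17 -8/17 0; 0 0 1]
det M = -1; M⁻¹ = [8/17 -15/17 0; -11/17 -31/34 0; 0 0 1]
M⁻¹ · (31/17, -22/17)ᵀ = (2, 0)ᵀ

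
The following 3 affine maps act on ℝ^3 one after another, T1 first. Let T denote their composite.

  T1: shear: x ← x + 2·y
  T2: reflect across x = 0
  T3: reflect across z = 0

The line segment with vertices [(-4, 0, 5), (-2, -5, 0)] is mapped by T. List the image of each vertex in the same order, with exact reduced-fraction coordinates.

image vertices: (4, 0, -5), (12, -5, 0)

T1 shear: x ← x + 2·y: (-4, 0, 5) → (-4, 0, 5); (-2, -5, 0) → (-12, -5, 0)
T2 reflect across x = 0: (-4, 0, 5) → (4, 0, 5); (-12, -5, 0) → (12, -5, 0)
T3 reflect across z = 0: (4, 0, 5) → (4, 0, -5); (12, -5, 0) → (12, -5, 0)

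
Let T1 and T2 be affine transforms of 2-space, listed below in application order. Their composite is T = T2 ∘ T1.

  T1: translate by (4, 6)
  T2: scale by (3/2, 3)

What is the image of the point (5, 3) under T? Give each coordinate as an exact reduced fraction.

T(p) = (27/2, 27)

T1 translate by (4, 6): (5, 3) → (9, 9)
T2 scale by (3/2, 3): (9, 9) → (27/2, 27)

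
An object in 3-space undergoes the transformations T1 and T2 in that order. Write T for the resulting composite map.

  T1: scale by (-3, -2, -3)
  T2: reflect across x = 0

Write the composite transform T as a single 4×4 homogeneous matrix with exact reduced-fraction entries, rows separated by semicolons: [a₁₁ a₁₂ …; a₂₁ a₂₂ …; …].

T1 = [-3 0 0 0; 0 -2 0 0; 0 0 -3 0; 0 0 0 1]
T2·T1 = [3 0 0 0; 0 -2 0 0; 0 0 -3 0; 0 0 0 1]

T = [3 0 0 0; 0 -2 0 0; 0 0 -3 0; 0 0 0 1]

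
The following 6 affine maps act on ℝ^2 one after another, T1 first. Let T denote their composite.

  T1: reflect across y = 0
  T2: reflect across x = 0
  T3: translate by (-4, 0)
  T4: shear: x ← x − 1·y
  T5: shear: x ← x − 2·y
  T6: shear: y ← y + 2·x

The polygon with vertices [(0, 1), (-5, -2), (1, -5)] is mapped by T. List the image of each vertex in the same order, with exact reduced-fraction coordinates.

T1 reflect across y = 0: (0, 1) → (0, -1); (-5, -2) → (-5, 2); (1, -5) → (1, 5)
T2 reflect across x = 0: (0, -1) → (0, -1); (-5, 2) → (5, 2); (1, 5) → (-1, 5)
T3 translate by (-4, 0): (0, -1) → (-4, -1); (5, 2) → (1, 2); (-1, 5) → (-5, 5)
T4 shear: x ← x − 1·y: (-4, -1) → (-3, -1); (1, 2) → (-1, 2); (-5, 5) → (-10, 5)
T5 shear: x ← x − 2·y: (-3, -1) → (-1, -1); (-1, 2) → (-5, 2); (-10, 5) → (-20, 5)
T6 shear: y ← y + 2·x: (-1, -1) → (-1, -3); (-5, 2) → (-5, -8); (-20, 5) → (-20, -35)

image vertices: (-1, -3), (-5, -8), (-20, -35)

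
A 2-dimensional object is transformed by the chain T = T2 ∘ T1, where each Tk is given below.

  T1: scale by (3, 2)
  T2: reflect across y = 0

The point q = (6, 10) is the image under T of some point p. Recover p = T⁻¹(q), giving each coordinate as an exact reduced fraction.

p = (2, -5)

T1 = [3 0 0; 0 2 0; 0 0 1]
T2·T1 = [3 0 0; 0 -2 0; 0 0 1]
det M = -6; M⁻¹ = [1/3 0 0; 0 -1/2 0; 0 0 1]
M⁻¹ · (6, 10)ᵀ = (2, -5)ᵀ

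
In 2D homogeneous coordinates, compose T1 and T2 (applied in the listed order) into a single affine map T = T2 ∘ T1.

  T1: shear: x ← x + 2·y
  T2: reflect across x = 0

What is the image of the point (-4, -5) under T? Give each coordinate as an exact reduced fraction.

T1 shear: x ← x + 2·y: (-4, -5) → (-14, -5)
T2 reflect across x = 0: (-14, -5) → (14, -5)

T(p) = (14, -5)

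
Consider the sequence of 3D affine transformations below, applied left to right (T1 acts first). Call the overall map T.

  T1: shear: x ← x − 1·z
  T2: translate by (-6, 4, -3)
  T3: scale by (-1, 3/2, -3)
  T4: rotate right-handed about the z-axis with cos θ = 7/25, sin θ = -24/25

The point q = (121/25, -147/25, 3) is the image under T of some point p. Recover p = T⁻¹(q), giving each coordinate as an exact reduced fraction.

p = (1, -2, 2)

T1 = [1 0 -1 0; 0 1 0 0; 0 0 1 0; 0 0 0 1]
T2·T1 = [1 0 -1 -6; 0 1 0 4; 0 0 1 -3; 0 0 0 1]
T3·…·T1 = [-1 0 1 6; 0 3/2 0 6; 0 0 -3 9; 0 0 0 1]
T4·…·T1 = [-7/25 36/25 7/25 186/25; 24/25 21/50 -24/25 -102/25; 0 0 -3 9; 0 0 0 1]
det M = 9/2; M⁻¹ = [-7/25 24/25 -1/3 9; 16/25 14/75 0 -4; 0 0 -1/3 3; 0 0 0 1]
M⁻¹ · (121/25, -147/25, 3)ᵀ = (1, -2, 2)ᵀ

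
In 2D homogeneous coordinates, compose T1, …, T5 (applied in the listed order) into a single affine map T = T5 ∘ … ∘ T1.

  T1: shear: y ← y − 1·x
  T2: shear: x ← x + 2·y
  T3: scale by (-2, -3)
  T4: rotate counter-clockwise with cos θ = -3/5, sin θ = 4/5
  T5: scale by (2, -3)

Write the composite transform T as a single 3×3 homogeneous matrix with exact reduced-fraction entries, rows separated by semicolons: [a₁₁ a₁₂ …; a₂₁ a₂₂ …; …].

T1 = [1 0 0; -1 1 0; 0 0 1]
T2·T1 = [-1 2 0; -1 1 0; 0 0 1]
T3·…·T1 = [2 -4 0; 3 -3 0; 0 0 1]
T4·…·T1 = [-18/5 24/5 0; -1/5 -7/5 0; 0 0 1]
T5·…·T1 = [-36/5 48/5 0; 3/5 21/5 0; 0 0 1]

T = [-36/5 48/5 0; 3/5 21/5 0; 0 0 1]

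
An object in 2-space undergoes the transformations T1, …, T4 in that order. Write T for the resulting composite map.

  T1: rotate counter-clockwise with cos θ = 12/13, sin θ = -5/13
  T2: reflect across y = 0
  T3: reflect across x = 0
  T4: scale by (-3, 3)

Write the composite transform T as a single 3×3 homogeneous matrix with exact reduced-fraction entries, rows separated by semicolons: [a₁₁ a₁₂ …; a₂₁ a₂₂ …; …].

T1 = [12/13 5/13 0; -5/13 12/13 0; 0 0 1]
T2·T1 = [12/13 5/13 0; 5/13 -12/13 0; 0 0 1]
T3·…·T1 = [-12/13 -5/13 0; 5/13 -12/13 0; 0 0 1]
T4·…·T1 = [36/13 15/13 0; 15/13 -36/13 0; 0 0 1]

T = [36/13 15/13 0; 15/13 -36/13 0; 0 0 1]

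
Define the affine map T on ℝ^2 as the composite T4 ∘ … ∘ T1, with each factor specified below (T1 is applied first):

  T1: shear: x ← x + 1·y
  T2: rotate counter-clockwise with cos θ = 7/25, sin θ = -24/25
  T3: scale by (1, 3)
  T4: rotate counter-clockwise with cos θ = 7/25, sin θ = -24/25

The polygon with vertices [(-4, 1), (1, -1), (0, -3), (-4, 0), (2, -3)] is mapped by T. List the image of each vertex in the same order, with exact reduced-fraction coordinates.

T1 shear: x ← x + 1·y: (-4, 1) → (-3, 1); (1, -1) → (0, -1); (0, -3) → (-3, -3); (-4, 0) → (-4, 0); (2, -3) → (-1, -3)
T2 rotate counter-clockwise with cos θ = 7/25, sin θ = -24/25: (-3, 1) → (3/25, 79/25); (0, -1) → (-24/25, -7/25); (-3, -3) → (-93/25, 51/25); (-4, 0) → (-28/25, 96/25); (-1, -3) → (-79/25, 3/25)
T3 scale by (1, 3): (3/25, 79/25) → (3/25, 237/25); (-24/25, -7/25) → (-24/25, -21/25); (-93/25, 51/25) → (-93/25, 153/25); (-28/25, 96/25) → (-28/25, 288/25); (-79/25, 3/25) → (-79/25, 9/25)
T4 rotate counter-clockwise with cos θ = 7/25, sin θ = -24/25: (3/25, 237/25) → (5709/625, 1587/625); (-24/25, -21/25) → (-672/625, 429/625); (-93/25, 153/25) → (3021/625, 3303/625); (-28/25, 288/25) → (6716/625, 2688/625); (-79/25, 9/25) → (-337/625, 1959/625)

image vertices: (5709/625, 1587/625), (-672/625, 429/625), (3021/625, 3303/625), (6716/625, 2688/625), (-337/625, 1959/625)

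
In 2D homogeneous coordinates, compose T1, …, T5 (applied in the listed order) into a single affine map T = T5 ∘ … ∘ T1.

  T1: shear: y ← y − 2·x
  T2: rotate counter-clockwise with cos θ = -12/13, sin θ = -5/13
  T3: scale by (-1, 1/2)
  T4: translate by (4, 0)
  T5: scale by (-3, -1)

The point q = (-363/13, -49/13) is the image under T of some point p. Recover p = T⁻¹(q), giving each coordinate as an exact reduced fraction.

T1 = [1 0 0; -2 1 0; 0 0 1]
T2·T1 = [-22/13 5/13 0; 19/13 -12/13 0; 0 0 1]
T3·…·T1 = [22/13 -5/13 0; 19/26 -6/13 0; 0 0 1]
T4·…·T1 = [22/13 -5/13 4; 19/26 -6/13 0; 0 0 1]
T5·…·T1 = [-66/13 15/13 -12; -19/26 6/13 0; 0 0 1]
det M = -3/2; M⁻¹ = [-4/13 10/13 -48/13; -19/39 44/13 -76/13; 0 0 1]
M⁻¹ · (-363/13, -49/13)ᵀ = (2, -5)ᵀ

p = (2, -5)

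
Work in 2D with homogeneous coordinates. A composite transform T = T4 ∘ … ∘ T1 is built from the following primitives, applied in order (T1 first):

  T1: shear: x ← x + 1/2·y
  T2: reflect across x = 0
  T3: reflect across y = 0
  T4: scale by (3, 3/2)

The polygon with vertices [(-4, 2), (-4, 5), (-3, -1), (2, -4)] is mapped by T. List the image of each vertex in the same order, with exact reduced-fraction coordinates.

image vertices: (9, -3), (9/2, -15/2), (21/2, 3/2), (0, 6)

T1 shear: x ← x + 1/2·y: (-4, 2) → (-3, 2); (-4, 5) → (-3/2, 5); (-3, -1) → (-7/2, -1); (2, -4) → (0, -4)
T2 reflect across x = 0: (-3, 2) → (3, 2); (-3/2, 5) → (3/2, 5); (-7/2, -1) → (7/2, -1); (0, -4) → (0, -4)
T3 reflect across y = 0: (3, 2) → (3, -2); (3/2, 5) → (3/2, -5); (7/2, -1) → (7/2, 1); (0, -4) → (0, 4)
T4 scale by (3, 3/2): (3, -2) → (9, -3); (3/2, -5) → (9/2, -15/2); (7/2, 1) → (21/2, 3/2); (0, 4) → (0, 6)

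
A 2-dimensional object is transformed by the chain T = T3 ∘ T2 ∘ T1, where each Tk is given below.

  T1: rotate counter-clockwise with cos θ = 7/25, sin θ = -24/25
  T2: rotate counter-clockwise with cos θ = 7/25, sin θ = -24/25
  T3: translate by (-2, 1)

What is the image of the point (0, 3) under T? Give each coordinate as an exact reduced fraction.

T1 rotate counter-clockwise with cos θ = 7/25, sin θ = -24/25: (0, 3) → (72/25, 21/25)
T2 rotate counter-clockwise with cos θ = 7/25, sin θ = -24/25: (72/25, 21/25) → (1008/625, -1581/625)
T3 translate by (-2, 1): (1008/625, -1581/625) → (-242/625, -956/625)

T(p) = (-242/625, -956/625)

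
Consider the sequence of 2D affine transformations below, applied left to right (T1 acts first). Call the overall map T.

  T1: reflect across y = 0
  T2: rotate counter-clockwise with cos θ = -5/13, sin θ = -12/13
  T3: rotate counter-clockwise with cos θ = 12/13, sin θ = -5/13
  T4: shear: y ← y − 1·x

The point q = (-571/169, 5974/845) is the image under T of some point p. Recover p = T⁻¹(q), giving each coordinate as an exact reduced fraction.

p = (-1/5, 5)

T1 = [1 0 0; 0 -1 0; 0 0 1]
T2·T1 = [-5/13 -12/13 0; -12/13 5/13 0; 0 0 1]
T3·…·T1 = [-120/169 -119/169 0; -119/169 120/169 0; 0 0 1]
T4·…·T1 = [-120/169 -119/169 0; 1/169 239/169 0; 0 0 1]
det M = -1; M⁻¹ = [-239/169 -119/169 0; 1/169 120/169 0; 0 0 1]
M⁻¹ · (-571/169, 5974/845)ᵀ = (-1/5, 5)ᵀ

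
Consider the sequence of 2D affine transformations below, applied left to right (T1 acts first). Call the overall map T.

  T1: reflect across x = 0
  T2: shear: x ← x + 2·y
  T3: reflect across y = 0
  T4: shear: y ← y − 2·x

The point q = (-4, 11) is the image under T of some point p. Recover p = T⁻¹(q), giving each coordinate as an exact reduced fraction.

T1 = [-1 0 0; 0 1 0; 0 0 1]
T2·T1 = [-1 2 0; 0 1 0; 0 0 1]
T3·…·T1 = [-1 2 0; 0 -1 0; 0 0 1]
T4·…·T1 = [-1 2 0; 2 -5 0; 0 0 1]
det M = 1; M⁻¹ = [-5 -2 0; -2 -1 0; 0 0 1]
M⁻¹ · (-4, 11)ᵀ = (-2, -3)ᵀ

p = (-2, -3)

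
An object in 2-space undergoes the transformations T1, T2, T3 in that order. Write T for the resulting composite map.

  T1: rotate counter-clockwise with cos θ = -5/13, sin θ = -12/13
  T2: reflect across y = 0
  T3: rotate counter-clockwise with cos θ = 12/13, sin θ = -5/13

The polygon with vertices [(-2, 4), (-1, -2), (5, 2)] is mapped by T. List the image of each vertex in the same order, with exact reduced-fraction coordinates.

T1 rotate counter-clockwise with cos θ = -5/13, sin θ = -12/13: (-2, 4) → (58/13, 4/13); (-1, -2) → (-19/13, 22/13); (5, 2) → (-1/13, -70/13)
T2 reflect across y = 0: (58/13, 4/13) → (58/13, -4/13); (-19/13, 22/13) → (-19/13, -22/13); (-1/13, -70/13) → (-1/13, 70/13)
T3 rotate counter-clockwise with cos θ = 12/13, sin θ = -5/13: (58/13, -4/13) → (4, -2); (-19/13, -22/13) → (-2, -1); (-1/13, 70/13) → (2, 5)

image vertices: (4, -2), (-2, -1), (2, 5)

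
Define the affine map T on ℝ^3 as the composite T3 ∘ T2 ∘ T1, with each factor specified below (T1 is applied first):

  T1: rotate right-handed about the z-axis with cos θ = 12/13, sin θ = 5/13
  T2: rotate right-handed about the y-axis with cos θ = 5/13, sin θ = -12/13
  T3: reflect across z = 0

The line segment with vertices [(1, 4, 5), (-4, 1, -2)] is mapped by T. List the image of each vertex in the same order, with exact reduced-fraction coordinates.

T1 rotate right-handed about the z-axis with cos θ = 12/13, sin θ = 5/13: (1, 4, 5) → (-8/13, 53/13, 5); (-4, 1, -2) → (-53/13, -8/13, -2)
T2 rotate right-handed about the y-axis with cos θ = 5/13, sin θ = -12/13: (-8/13, 53/13, 5) → (-820/169, 53/13, 229/169); (-53/13, -8/13, -2) → (47/169, -8/13, -766/169)
T3 reflect across z = 0: (-820/169, 53/13, 229/169) → (-820/169, 53/13, -229/169); (47/169, -8/13, -766/169) → (47/169, -8/13, 766/169)

image vertices: (-820/169, 53/13, -229/169), (47/169, -8/13, 766/169)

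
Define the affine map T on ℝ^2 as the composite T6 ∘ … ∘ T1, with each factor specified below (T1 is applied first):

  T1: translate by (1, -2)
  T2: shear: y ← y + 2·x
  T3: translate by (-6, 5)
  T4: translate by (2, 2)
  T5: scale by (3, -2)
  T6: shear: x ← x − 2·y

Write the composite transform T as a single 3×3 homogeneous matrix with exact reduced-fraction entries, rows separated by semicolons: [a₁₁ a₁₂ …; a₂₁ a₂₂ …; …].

T = [11 4 19; -4 -2 -14; 0 0 1]

T1 = [1 0 1; 0 1 -2; 0 0 1]
T2·T1 = [1 0 1; 2 1 0; 0 0 1]
T3·…·T1 = [1 0 -5; 2 1 5; 0 0 1]
T4·…·T1 = [1 0 -3; 2 1 7; 0 0 1]
T5·…·T1 = [3 0 -9; -4 -2 -14; 0 0 1]
T6·…·T1 = [11 4 19; -4 -2 -14; 0 0 1]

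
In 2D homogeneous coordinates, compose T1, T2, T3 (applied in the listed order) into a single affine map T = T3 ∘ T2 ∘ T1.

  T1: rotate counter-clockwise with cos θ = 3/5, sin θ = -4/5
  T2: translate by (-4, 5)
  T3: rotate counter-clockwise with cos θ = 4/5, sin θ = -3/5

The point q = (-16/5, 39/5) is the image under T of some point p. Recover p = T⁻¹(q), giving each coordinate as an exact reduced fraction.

T1 = [3/5 4/5 0; -4/5 3/5 0; 0 0 1]
T2·T1 = [3/5 4/5 -4; -4/5 3/5 5; 0 0 1]
T3·…·T1 = [0 1 -1/5; -1 0 32/5; 0 0 1]
det M = 1; M⁻¹ = [0 -1 32/5; 1 0 1/5; 0 0 1]
M⁻¹ · (-16/5, 39/5)ᵀ = (-7/5, -3)ᵀ

p = (-7/5, -3)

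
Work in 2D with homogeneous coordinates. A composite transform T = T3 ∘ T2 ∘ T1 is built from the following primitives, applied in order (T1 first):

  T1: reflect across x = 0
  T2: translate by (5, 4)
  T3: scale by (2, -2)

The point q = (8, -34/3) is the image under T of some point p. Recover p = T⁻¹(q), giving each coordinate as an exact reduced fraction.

T1 = [-1 0 0; 0 1 0; 0 0 1]
T2·T1 = [-1 0 5; 0 1 4; 0 0 1]
T3·…·T1 = [-2 0 10; 0 -2 -8; 0 0 1]
det M = 4; M⁻¹ = [-1/2 0 5; 0 -1/2 -4; 0 0 1]
M⁻¹ · (8, -34/3)ᵀ = (1, 5/3)ᵀ

p = (1, 5/3)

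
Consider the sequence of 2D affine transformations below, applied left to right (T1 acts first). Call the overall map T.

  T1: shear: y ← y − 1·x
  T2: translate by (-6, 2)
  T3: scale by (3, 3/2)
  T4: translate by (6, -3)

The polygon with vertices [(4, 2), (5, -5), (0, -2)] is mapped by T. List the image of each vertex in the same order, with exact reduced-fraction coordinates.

image vertices: (0, -3), (3, -15), (-12, -3)

T1 shear: y ← y − 1·x: (4, 2) → (4, -2); (5, -5) → (5, -10); (0, -2) → (0, -2)
T2 translate by (-6, 2): (4, -2) → (-2, 0); (5, -10) → (-1, -8); (0, -2) → (-6, 0)
T3 scale by (3, 3/2): (-2, 0) → (-6, 0); (-1, -8) → (-3, -12); (-6, 0) → (-18, 0)
T4 translate by (6, -3): (-6, 0) → (0, -3); (-3, -12) → (3, -15); (-18, 0) → (-12, -3)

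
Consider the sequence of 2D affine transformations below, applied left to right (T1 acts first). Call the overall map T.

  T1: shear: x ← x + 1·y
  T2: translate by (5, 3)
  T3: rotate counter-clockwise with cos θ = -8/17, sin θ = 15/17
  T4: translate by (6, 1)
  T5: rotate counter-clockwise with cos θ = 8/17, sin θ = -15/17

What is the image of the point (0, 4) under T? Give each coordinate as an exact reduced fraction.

T(p) = (840/289, 1893/289)

T1 shear: x ← x + 1·y: (0, 4) → (4, 4)
T2 translate by (5, 3): (4, 4) → (9, 7)
T3 rotate counter-clockwise with cos θ = -8/17, sin θ = 15/17: (9, 7) → (-177/17, 79/17)
T4 translate by (6, 1): (-177/17, 79/17) → (-75/17, 96/17)
T5 rotate counter-clockwise with cos θ = 8/17, sin θ = -15/17: (-75/17, 96/17) → (840/289, 1893/289)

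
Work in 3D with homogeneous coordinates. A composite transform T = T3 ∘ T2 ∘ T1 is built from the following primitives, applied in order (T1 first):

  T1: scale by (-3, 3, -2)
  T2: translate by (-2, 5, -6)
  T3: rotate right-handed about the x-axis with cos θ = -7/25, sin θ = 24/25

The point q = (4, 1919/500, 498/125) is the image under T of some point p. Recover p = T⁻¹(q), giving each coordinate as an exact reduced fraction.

T1 = [-3 0 0 0; 0 3 0 0; 0 0 -2 0; 0 0 0 1]
T2·T1 = [-3 0 0 -2; 0 3 0 5; 0 0 -2 -6; 0 0 0 1]
T3·…·T1 = [-3 0 0 -2; 0 -21/25 48/25 109/25; 0 72/25 14/25 162/25; 0 0 0 1]
det M = 18; M⁻¹ = [-1/3 0 0 -2/3; 0 -7/75 8/25 -5/3; 0 12/25 7/50 -3; 0 0 0 1]
M⁻¹ · (4, 1919/500, 498/125)ᵀ = (-2, -3/4, -3/5)ᵀ

p = (-2, -3/4, -3/5)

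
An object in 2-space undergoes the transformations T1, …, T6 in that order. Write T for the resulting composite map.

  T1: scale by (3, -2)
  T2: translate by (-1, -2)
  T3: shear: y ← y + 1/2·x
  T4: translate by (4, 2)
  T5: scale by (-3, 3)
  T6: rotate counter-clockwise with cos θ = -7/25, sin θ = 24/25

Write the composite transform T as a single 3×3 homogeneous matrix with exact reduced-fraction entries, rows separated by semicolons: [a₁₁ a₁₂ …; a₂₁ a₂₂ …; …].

T1 = [3 0 0; 0 -2 0; 0 0 1]
T2·T1 = [3 0 -1; 0 -2 -2; 0 0 1]
T3·…·T1 = [3 0 -1; 3/2 -2 -5/2; 0 0 1]
T4·…·T1 = [3 0 3; 3/2 -2 -1/2; 0 0 1]
T5·…·T1 = [-9 0 -9; 9/2 -6 -3/2; 0 0 1]
T6·…·T1 = [-9/5 144/25 99/25; -99/10 42/25 -411/50; 0 0 1]

T = [-9/5 144/25 99/25; -99/10 42/25 -411/50; 0 0 1]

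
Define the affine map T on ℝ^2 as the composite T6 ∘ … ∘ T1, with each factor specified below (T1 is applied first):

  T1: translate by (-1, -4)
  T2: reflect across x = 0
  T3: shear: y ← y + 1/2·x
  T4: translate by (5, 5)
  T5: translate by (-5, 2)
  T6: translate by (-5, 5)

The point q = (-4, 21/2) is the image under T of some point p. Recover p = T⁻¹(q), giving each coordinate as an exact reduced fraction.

p = (0, 2)

T1 = [1 0 -1; 0 1 -4; 0 0 1]
T2·T1 = [-1 0 1; 0 1 -4; 0 0 1]
T3·…·T1 = [-1 0 1; -1/2 1 -7/2; 0 0 1]
T4·…·T1 = [-1 0 6; -1/2 1 3/2; 0 0 1]
T5·…·T1 = [-1 0 1; -1/2 1 7/2; 0 0 1]
T6·…·T1 = [-1 0 -4; -1/2 1 17/2; 0 0 1]
det M = -1; M⁻¹ = [-1 0 -4; -1/2 1 -21/2; 0 0 1]
M⁻¹ · (-4, 21/2)ᵀ = (0, 2)ᵀ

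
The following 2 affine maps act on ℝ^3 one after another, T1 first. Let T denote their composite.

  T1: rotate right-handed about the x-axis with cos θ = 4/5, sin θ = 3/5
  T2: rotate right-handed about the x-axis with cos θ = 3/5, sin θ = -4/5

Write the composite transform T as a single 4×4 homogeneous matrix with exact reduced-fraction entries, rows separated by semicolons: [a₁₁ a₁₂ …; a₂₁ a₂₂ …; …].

T = [1 0 0 0; 0 24/25 7/25 0; 0 -7/25 24/25 0; 0 0 0 1]

T1 = [1 0 0 0; 0 4/5 -3/5 0; 0 3/5 4/5 0; 0 0 0 1]
T2·T1 = [1 0 0 0; 0 24/25 7/25 0; 0 -7/25 24/25 0; 0 0 0 1]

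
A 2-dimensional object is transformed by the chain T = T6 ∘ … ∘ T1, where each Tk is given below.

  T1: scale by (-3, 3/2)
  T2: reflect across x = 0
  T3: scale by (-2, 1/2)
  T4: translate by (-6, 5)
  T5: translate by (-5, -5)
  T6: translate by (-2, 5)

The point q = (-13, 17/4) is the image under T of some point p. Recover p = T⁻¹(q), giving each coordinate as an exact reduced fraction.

T1 = [-3 0 0; 0 3/2 0; 0 0 1]
T2·T1 = [3 0 0; 0 3/2 0; 0 0 1]
T3·…·T1 = [-6 0 0; 0 3/4 0; 0 0 1]
T4·…·T1 = [-6 0 -6; 0 3/4 5; 0 0 1]
T5·…·T1 = [-6 0 -11; 0 3/4 0; 0 0 1]
T6·…·T1 = [-6 0 -13; 0 3/4 5; 0 0 1]
det M = -9/2; M⁻¹ = [-1/6 0 -13/6; 0 4/3 -20/3; 0 0 1]
M⁻¹ · (-13, 17/4)ᵀ = (0, -1)ᵀ

p = (0, -1)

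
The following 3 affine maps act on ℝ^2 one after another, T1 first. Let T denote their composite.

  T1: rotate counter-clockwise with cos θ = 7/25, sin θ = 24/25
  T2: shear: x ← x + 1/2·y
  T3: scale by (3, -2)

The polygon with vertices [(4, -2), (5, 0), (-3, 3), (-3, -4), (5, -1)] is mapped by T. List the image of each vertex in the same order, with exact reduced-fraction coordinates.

T1 rotate counter-clockwise with cos θ = 7/25, sin θ = 24/25: (4, -2) → (76/25, 82/25); (5, 0) → (7/5, 24/5); (-3, 3) → (-93/25, -51/25); (-3, -4) → (3, -4); (5, -1) → (59/25, 113/25)
T2 shear: x ← x + 1/2·y: (76/25, 82/25) → (117/25, 82/25); (7/5, 24/5) → (19/5, 24/5); (-93/25, -51/25) → (-237/50, -51/25); (3, -4) → (1, -4); (59/25, 113/25) → (231/50, 113/25)
T3 scale by (3, -2): (117/25, 82/25) → (351/25, -164/25); (19/5, 24/5) → (57/5, -48/5); (-237/50, -51/25) → (-711/50, 102/25); (1, -4) → (3, 8); (231/50, 113/25) → (693/50, -226/25)

image vertices: (351/25, -164/25), (57/5, -48/5), (-711/50, 102/25), (3, 8), (693/50, -226/25)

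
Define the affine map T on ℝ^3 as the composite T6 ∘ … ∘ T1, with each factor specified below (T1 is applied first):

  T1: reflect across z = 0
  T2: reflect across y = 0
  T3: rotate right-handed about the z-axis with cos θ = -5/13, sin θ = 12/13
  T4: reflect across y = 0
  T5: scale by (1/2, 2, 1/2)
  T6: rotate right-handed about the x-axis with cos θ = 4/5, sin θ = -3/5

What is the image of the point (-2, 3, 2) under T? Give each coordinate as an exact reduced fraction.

T(p) = (23/13, 33/65, -106/65)

T1 reflect across z = 0: (-2, 3, 2) → (-2, 3, -2)
T2 reflect across y = 0: (-2, 3, -2) → (-2, -3, -2)
T3 rotate right-handed about the z-axis with cos θ = -5/13, sin θ = 12/13: (-2, -3, -2) → (46/13, -9/13, -2)
T4 reflect across y = 0: (46/13, -9/13, -2) → (46/13, 9/13, -2)
T5 scale by (1/2, 2, 1/2): (46/13, 9/13, -2) → (23/13, 18/13, -1)
T6 rotate right-handed about the x-axis with cos θ = 4/5, sin θ = -3/5: (23/13, 18/13, -1) → (23/13, 33/65, -106/65)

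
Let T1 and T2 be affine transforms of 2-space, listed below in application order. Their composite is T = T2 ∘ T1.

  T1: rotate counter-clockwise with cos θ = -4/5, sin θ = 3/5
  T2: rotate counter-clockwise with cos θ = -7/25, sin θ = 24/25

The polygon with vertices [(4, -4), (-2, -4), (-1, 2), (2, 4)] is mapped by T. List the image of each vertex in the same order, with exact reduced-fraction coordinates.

T1 rotate counter-clockwise with cos θ = -4/5, sin θ = 3/5: (4, -4) → (-4/5, 28/5); (-2, -4) → (4, 2); (-1, 2) → (-2/5, -11/5); (2, 4) → (-4, -2)
T2 rotate counter-clockwise with cos θ = -7/25, sin θ = 24/25: (-4/5, 28/5) → (-644/125, -292/125); (4, 2) → (-76/25, 82/25); (-2/5, -11/5) → (278/125, 29/125); (-4, -2) → (76/25, -82/25)

image vertices: (-644/125, -292/125), (-76/25, 82/25), (278/125, 29/125), (76/25, -82/25)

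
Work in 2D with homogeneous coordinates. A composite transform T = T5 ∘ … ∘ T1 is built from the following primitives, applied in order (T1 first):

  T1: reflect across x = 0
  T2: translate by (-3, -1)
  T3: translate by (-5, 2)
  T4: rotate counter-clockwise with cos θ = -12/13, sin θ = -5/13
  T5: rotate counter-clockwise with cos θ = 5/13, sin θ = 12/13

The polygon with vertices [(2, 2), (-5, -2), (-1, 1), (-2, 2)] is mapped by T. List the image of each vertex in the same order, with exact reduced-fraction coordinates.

image vertices: (3, 10), (-1, 3), (2, 7), (3, 6)

T1 reflect across x = 0: (2, 2) → (-2, 2); (-5, -2) → (5, -2); (-1, 1) → (1, 1); (-2, 2) → (2, 2)
T2 translate by (-3, -1): (-2, 2) → (-5, 1); (5, -2) → (2, -3); (1, 1) → (-2, 0); (2, 2) → (-1, 1)
T3 translate by (-5, 2): (-5, 1) → (-10, 3); (2, -3) → (-3, -1); (-2, 0) → (-7, 2); (-1, 1) → (-6, 3)
T4 rotate counter-clockwise with cos θ = -12/13, sin θ = -5/13: (-10, 3) → (135/13, 14/13); (-3, -1) → (31/13, 27/13); (-7, 2) → (94/13, 11/13); (-6, 3) → (87/13, -6/13)
T5 rotate counter-clockwise with cos θ = 5/13, sin θ = 12/13: (135/13, 14/13) → (3, 10); (31/13, 27/13) → (-1, 3); (94/13, 11/13) → (2, 7); (87/13, -6/13) → (3, 6)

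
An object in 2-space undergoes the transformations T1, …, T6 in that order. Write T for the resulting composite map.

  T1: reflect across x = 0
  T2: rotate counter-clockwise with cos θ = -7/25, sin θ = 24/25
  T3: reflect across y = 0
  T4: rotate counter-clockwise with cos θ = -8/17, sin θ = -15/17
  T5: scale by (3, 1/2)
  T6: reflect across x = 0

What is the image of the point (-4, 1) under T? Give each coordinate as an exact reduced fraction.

T1 reflect across x = 0: (-4, 1) → (4, 1)
T2 rotate counter-clockwise with cos θ = -7/25, sin θ = 24/25: (4, 1) → (-52/25, 89/25)
T3 reflect across y = 0: (-52/25, 89/25) → (-52/25, -89/25)
T4 rotate counter-clockwise with cos θ = -8/17, sin θ = -15/17: (-52/25, -89/25) → (-919/425, 1492/425)
T5 scale by (3, 1/2): (-919/425, 1492/425) → (-2757/425, 746/425)
T6 reflect across x = 0: (-2757/425, 746/425) → (2757/425, 746/425)

T(p) = (2757/425, 746/425)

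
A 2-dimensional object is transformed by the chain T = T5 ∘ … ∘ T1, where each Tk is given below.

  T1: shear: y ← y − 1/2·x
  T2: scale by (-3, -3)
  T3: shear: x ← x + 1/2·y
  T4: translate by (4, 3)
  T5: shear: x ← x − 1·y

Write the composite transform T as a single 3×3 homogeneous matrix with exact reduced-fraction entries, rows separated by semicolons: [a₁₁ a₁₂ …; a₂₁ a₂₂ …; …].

T1 = [1 0 0; -1/2 1 0; 0 0 1]
T2·T1 = [-3 0 0; 3/2 -3 0; 0 0 1]
T3·…·T1 = [-9/4 -3/2 0; 3/2 -3 0; 0 0 1]
T4·…·T1 = [-9/4 -3/2 4; 3/2 -3 3; 0 0 1]
T5·…·T1 = [-15/4 3/2 1; 3/2 -3 3; 0 0 1]

T = [-15/4 3/2 1; 3/2 -3 3; 0 0 1]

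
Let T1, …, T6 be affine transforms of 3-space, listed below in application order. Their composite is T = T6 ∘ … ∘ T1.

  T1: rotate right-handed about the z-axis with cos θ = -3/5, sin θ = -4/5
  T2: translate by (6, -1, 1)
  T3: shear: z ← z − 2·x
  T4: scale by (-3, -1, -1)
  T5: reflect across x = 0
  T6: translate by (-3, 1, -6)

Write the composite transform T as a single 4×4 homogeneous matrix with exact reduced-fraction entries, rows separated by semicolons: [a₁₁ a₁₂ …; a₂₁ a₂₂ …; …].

T = [-9/5 12/5 0 15; 4/5 3/5 0 2; -6/5 8/5 -1 5; 0 0 0 1]

T1 = [-3/5 4/5 0 0; -4/5 -3/5 0 0; 0 0 1 0; 0 0 0 1]
T2·T1 = [-3/5 4/5 0 6; -4/5 -3/5 0 -1; 0 0 1 1; 0 0 0 1]
T3·…·T1 = [-3/5 4/5 0 6; -4/5 -3/5 0 -1; 6/5 -8/5 1 -11; 0 0 0 1]
T4·…·T1 = [9/5 -12/5 0 -18; 4/5 3/5 0 1; -6/5 8/5 -1 11; 0 0 0 1]
T5·…·T1 = [-9/5 12/5 0 18; 4/5 3/5 0 1; -6/5 8/5 -1 11; 0 0 0 1]
T6·…·T1 = [-9/5 12/5 0 15; 4/5 3/5 0 2; -6/5 8/5 -1 5; 0 0 0 1]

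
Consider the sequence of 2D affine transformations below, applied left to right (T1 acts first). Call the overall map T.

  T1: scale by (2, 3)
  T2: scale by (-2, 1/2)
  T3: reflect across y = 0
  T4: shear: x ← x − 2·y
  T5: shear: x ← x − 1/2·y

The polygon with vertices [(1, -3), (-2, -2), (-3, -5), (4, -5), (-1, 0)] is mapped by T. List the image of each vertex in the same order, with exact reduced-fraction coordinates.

image vertices: (-61/4, 9/2), (1/2, 3), (-27/4, 15/2), (-139/4, 15/2), (4, 0)

T1 scale by (2, 3): (1, -3) → (2, -9); (-2, -2) → (-4, -6); (-3, -5) → (-6, -15); (4, -5) → (8, -15); (-1, 0) → (-2, 0)
T2 scale by (-2, 1/2): (2, -9) → (-4, -9/2); (-4, -6) → (8, -3); (-6, -15) → (12, -15/2); (8, -15) → (-16, -15/2); (-2, 0) → (4, 0)
T3 reflect across y = 0: (-4, -9/2) → (-4, 9/2); (8, -3) → (8, 3); (12, -15/2) → (12, 15/2); (-16, -15/2) → (-16, 15/2); (4, 0) → (4, 0)
T4 shear: x ← x − 2·y: (-4, 9/2) → (-13, 9/2); (8, 3) → (2, 3); (12, 15/2) → (-3, 15/2); (-16, 15/2) → (-31, 15/2); (4, 0) → (4, 0)
T5 shear: x ← x − 1/2·y: (-13, 9/2) → (-61/4, 9/2); (2, 3) → (1/2, 3); (-3, 15/2) → (-27/4, 15/2); (-31, 15/2) → (-139/4, 15/2); (4, 0) → (4, 0)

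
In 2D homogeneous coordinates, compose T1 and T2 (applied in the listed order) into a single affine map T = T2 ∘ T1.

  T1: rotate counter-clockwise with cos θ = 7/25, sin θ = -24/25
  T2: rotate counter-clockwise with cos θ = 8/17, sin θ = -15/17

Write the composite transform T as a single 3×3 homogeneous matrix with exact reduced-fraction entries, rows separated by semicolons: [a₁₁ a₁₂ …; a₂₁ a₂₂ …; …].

T1 = [7/25 24/25 0; -24/25 7/25 0; 0 0 1]
T2·T1 = [-304/425 297/425 0; -297/425 -304/425 0; 0 0 1]

T = [-304/425 297/425 0; -297/425 -304/425 0; 0 0 1]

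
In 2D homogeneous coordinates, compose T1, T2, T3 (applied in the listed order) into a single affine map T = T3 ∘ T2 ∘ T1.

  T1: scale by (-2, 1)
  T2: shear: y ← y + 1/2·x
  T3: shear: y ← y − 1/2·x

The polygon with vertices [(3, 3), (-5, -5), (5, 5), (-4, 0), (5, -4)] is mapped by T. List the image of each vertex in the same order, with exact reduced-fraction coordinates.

T1 scale by (-2, 1): (3, 3) → (-6, 3); (-5, -5) → (10, -5); (5, 5) → (-10, 5); (-4, 0) → (8, 0); (5, -4) → (-10, -4)
T2 shear: y ← y + 1/2·x: (-6, 3) → (-6, 0); (10, -5) → (10, 0); (-10, 5) → (-10, 0); (8, 0) → (8, 4); (-10, -4) → (-10, -9)
T3 shear: y ← y − 1/2·x: (-6, 0) → (-6, 3); (10, 0) → (10, -5); (-10, 0) → (-10, 5); (8, 4) → (8, 0); (-10, -9) → (-10, -4)

image vertices: (-6, 3), (10, -5), (-10, 5), (8, 0), (-10, -4)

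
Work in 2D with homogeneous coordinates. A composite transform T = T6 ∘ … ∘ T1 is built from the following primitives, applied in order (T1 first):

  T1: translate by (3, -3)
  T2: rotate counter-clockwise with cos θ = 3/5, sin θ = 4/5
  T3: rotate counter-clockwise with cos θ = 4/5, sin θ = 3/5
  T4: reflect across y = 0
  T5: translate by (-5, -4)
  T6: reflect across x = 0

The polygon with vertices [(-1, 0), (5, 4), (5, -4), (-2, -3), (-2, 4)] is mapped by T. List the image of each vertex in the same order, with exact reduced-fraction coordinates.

image vertices: (2, -6), (6, -12), (-2, -12), (-1, -5), (6, -5)

T1 translate by (3, -3): (-1, 0) → (2, -3); (5, 4) → (8, 1); (5, -4) → (8, -7); (-2, -3) → (1, -6); (-2, 4) → (1, 1)
T2 rotate counter-clockwise with cos θ = 3/5, sin θ = 4/5: (2, -3) → (18/5, -1/5); (8, 1) → (4, 7); (8, -7) → (52/5, 11/5); (1, -6) → (27/5, -14/5); (1, 1) → (-1/5, 7/5)
T3 rotate counter-clockwise with cos θ = 4/5, sin θ = 3/5: (18/5, -1/5) → (3, 2); (4, 7) → (-1, 8); (52/5, 11/5) → (7, 8); (27/5, -14/5) → (6, 1); (-1/5, 7/5) → (-1, 1)
T4 reflect across y = 0: (3, 2) → (3, -2); (-1, 8) → (-1, -8); (7, 8) → (7, -8); (6, 1) → (6, -1); (-1, 1) → (-1, -1)
T5 translate by (-5, -4): (3, -2) → (-2, -6); (-1, -8) → (-6, -12); (7, -8) → (2, -12); (6, -1) → (1, -5); (-1, -1) → (-6, -5)
T6 reflect across x = 0: (-2, -6) → (2, -6); (-6, -12) → (6, -12); (2, -12) → (-2, -12); (1, -5) → (-1, -5); (-6, -5) → (6, -5)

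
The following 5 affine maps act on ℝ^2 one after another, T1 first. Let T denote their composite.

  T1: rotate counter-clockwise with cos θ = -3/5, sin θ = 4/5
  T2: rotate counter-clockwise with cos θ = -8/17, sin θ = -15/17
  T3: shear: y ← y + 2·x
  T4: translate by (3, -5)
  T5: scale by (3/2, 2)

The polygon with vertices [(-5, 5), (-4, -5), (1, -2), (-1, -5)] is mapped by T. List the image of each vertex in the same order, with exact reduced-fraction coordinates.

T1 rotate counter-clockwise with cos θ = -3/5, sin θ = 4/5: (-5, 5) → (-1, -7); (-4, -5) → (32/5, -1/5); (1, -2) → (1, 2); (-1, -5) → (23/5, 11/5)
T2 rotate counter-clockwise with cos θ = -8/17, sin θ = -15/17: (-1, -7) → (-97/17, 71/17); (32/5, -1/5) → (-271/85, -472/85); (1, 2) → (22/17, -31/17); (23/5, 11/5) → (-19/85, -433/85)
T3 shear: y ← y + 2·x: (-97/17, 71/17) → (-97/17, -123/17); (-271/85, -472/85) → (-271/85, -1014/85); (22/17, -31/17) → (22/17, 13/17); (-19/85, -433/85) → (-19/85, -471/85)
T4 translate by (3, -5): (-97/17, -123/17) → (-46/17, -208/17); (-271/85, -1014/85) → (-16/85, -1439/85); (22/17, 13/17) → (73/17, -72/17); (-19/85, -471/85) → (236/85, -896/85)
T5 scale by (3/2, 2): (-46/17, -208/17) → (-69/17, -416/17); (-16/85, -1439/85) → (-24/85, -2878/85); (73/17, -72/17) → (219/34, -144/17); (236/85, -896/85) → (354/85, -1792/85)

image vertices: (-69/17, -416/17), (-24/85, -2878/85), (219/34, -144/17), (354/85, -1792/85)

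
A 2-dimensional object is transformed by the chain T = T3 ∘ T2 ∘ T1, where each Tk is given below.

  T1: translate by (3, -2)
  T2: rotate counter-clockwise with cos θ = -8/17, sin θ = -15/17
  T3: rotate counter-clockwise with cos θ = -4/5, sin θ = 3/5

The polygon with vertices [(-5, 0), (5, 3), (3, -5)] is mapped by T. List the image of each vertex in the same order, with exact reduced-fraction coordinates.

T1 translate by (3, -2): (-5, 0) → (-2, -2); (5, 3) → (8, 1); (3, -5) → (6, -7)
T2 rotate counter-clockwise with cos θ = -8/17, sin θ = -15/17: (-2, -2) → (-14/17, 46/17); (8, 1) → (-49/17, -128/17); (6, -7) → (-9, -2)
T3 rotate counter-clockwise with cos θ = -4/5, sin θ = 3/5: (-14/17, 46/17) → (-82/85, -226/85); (-49/17, -128/17) → (116/17, 73/17); (-9, -2) → (42/5, -19/5)

image vertices: (-82/85, -226/85), (116/17, 73/17), (42/5, -19/5)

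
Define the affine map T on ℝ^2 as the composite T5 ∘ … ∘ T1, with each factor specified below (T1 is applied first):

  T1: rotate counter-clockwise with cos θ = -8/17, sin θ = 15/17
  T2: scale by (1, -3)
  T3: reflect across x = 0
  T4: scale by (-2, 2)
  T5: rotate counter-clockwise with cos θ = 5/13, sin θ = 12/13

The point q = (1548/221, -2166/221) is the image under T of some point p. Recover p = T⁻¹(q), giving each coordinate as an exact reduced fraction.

T1 = [-8/17 -15/17 0; 15/17 -8/17 0; 0 0 1]
T2·T1 = [-8/17 -15/17 0; -45/17 24/17 0; 0 0 1]
T3·…·T1 = [8/17 15/17 0; -45/17 24/17 0; 0 0 1]
T4·…·T1 = [-16/17 -30/17 0; -90/17 48/17 0; 0 0 1]
T5·…·T1 = [1000/221 -726/221 0; -642/221 -120/221 0; 0 0 1]
det M = -12; M⁻¹ = [10/221 -121/442 0; -107/442 -250/663 0; 0 0 1]
M⁻¹ · (1548/221, -2166/221)ᵀ = (3, 2)ᵀ

p = (3, 2)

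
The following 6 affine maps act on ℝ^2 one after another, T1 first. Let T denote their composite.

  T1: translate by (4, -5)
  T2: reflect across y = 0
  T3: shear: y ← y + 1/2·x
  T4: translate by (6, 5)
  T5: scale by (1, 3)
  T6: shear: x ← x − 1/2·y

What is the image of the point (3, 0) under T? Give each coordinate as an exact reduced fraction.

T(p) = (-29/4, 81/2)

T1 translate by (4, -5): (3, 0) → (7, -5)
T2 reflect across y = 0: (7, -5) → (7, 5)
T3 shear: y ← y + 1/2·x: (7, 5) → (7, 17/2)
T4 translate by (6, 5): (7, 17/2) → (13, 27/2)
T5 scale by (1, 3): (13, 27/2) → (13, 81/2)
T6 shear: x ← x − 1/2·y: (13, 81/2) → (-29/4, 81/2)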